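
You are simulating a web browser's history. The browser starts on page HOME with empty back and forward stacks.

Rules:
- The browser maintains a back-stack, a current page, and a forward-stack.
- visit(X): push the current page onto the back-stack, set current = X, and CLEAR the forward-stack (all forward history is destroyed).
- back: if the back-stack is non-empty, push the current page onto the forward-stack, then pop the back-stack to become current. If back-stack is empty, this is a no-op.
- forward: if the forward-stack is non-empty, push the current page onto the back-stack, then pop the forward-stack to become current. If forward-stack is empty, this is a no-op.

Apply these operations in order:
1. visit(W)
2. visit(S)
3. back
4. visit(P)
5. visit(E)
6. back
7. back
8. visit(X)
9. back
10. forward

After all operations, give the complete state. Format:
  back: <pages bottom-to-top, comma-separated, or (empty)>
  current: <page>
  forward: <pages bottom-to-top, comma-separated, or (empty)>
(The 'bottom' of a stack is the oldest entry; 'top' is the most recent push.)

Answer: back: HOME,W
current: X
forward: (empty)

Derivation:
After 1 (visit(W)): cur=W back=1 fwd=0
After 2 (visit(S)): cur=S back=2 fwd=0
After 3 (back): cur=W back=1 fwd=1
After 4 (visit(P)): cur=P back=2 fwd=0
After 5 (visit(E)): cur=E back=3 fwd=0
After 6 (back): cur=P back=2 fwd=1
After 7 (back): cur=W back=1 fwd=2
After 8 (visit(X)): cur=X back=2 fwd=0
After 9 (back): cur=W back=1 fwd=1
After 10 (forward): cur=X back=2 fwd=0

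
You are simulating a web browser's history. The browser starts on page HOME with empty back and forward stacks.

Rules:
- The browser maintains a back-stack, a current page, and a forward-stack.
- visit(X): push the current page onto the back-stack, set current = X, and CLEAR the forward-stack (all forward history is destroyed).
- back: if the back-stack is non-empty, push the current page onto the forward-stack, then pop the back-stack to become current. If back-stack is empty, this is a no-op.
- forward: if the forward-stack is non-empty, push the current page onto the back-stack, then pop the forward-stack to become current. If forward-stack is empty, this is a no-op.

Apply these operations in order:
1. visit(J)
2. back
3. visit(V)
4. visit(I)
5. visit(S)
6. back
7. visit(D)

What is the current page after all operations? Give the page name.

After 1 (visit(J)): cur=J back=1 fwd=0
After 2 (back): cur=HOME back=0 fwd=1
After 3 (visit(V)): cur=V back=1 fwd=0
After 4 (visit(I)): cur=I back=2 fwd=0
After 5 (visit(S)): cur=S back=3 fwd=0
After 6 (back): cur=I back=2 fwd=1
After 7 (visit(D)): cur=D back=3 fwd=0

Answer: D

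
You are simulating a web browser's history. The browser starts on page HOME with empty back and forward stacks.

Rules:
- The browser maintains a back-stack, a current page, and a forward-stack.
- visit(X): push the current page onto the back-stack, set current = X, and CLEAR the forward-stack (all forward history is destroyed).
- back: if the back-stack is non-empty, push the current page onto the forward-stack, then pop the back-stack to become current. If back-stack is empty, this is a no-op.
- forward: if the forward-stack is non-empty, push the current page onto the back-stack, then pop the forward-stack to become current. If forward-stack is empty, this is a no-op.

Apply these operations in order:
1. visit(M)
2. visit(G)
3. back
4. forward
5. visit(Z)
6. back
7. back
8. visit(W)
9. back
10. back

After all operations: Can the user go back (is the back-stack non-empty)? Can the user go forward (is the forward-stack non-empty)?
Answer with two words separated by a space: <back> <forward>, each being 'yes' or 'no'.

Answer: no yes

Derivation:
After 1 (visit(M)): cur=M back=1 fwd=0
After 2 (visit(G)): cur=G back=2 fwd=0
After 3 (back): cur=M back=1 fwd=1
After 4 (forward): cur=G back=2 fwd=0
After 5 (visit(Z)): cur=Z back=3 fwd=0
After 6 (back): cur=G back=2 fwd=1
After 7 (back): cur=M back=1 fwd=2
After 8 (visit(W)): cur=W back=2 fwd=0
After 9 (back): cur=M back=1 fwd=1
After 10 (back): cur=HOME back=0 fwd=2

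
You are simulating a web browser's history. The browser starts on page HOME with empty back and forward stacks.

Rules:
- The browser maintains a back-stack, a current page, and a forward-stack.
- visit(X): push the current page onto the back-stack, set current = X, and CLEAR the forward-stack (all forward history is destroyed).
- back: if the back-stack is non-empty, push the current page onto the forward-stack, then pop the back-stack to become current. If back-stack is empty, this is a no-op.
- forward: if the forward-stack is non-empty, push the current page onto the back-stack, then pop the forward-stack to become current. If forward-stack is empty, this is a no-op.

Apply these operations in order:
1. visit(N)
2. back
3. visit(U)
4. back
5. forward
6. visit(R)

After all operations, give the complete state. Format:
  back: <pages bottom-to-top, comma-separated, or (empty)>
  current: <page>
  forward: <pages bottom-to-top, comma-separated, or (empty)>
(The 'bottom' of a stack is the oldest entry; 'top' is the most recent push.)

Answer: back: HOME,U
current: R
forward: (empty)

Derivation:
After 1 (visit(N)): cur=N back=1 fwd=0
After 2 (back): cur=HOME back=0 fwd=1
After 3 (visit(U)): cur=U back=1 fwd=0
After 4 (back): cur=HOME back=0 fwd=1
After 5 (forward): cur=U back=1 fwd=0
After 6 (visit(R)): cur=R back=2 fwd=0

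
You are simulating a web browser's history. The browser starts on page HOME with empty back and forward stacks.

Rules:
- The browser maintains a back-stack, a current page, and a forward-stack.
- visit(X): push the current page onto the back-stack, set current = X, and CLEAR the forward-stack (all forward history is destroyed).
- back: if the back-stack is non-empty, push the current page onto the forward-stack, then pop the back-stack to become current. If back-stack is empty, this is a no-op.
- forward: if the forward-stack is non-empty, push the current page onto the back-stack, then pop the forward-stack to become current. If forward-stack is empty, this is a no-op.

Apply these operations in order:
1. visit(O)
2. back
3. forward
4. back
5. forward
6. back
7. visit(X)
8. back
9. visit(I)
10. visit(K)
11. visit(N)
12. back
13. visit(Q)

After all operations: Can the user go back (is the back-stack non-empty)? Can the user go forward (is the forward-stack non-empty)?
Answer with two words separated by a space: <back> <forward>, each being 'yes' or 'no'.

Answer: yes no

Derivation:
After 1 (visit(O)): cur=O back=1 fwd=0
After 2 (back): cur=HOME back=0 fwd=1
After 3 (forward): cur=O back=1 fwd=0
After 4 (back): cur=HOME back=0 fwd=1
After 5 (forward): cur=O back=1 fwd=0
After 6 (back): cur=HOME back=0 fwd=1
After 7 (visit(X)): cur=X back=1 fwd=0
After 8 (back): cur=HOME back=0 fwd=1
After 9 (visit(I)): cur=I back=1 fwd=0
After 10 (visit(K)): cur=K back=2 fwd=0
After 11 (visit(N)): cur=N back=3 fwd=0
After 12 (back): cur=K back=2 fwd=1
After 13 (visit(Q)): cur=Q back=3 fwd=0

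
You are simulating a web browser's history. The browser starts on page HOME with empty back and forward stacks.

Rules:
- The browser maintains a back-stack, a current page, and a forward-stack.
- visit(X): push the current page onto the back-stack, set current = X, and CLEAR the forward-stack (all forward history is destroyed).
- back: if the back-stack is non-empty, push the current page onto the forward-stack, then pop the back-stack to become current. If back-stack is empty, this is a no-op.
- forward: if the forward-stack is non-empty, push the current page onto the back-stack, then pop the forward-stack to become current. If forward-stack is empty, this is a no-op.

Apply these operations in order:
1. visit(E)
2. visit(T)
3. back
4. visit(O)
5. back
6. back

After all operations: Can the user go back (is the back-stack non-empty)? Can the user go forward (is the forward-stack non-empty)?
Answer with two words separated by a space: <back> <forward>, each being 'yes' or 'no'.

Answer: no yes

Derivation:
After 1 (visit(E)): cur=E back=1 fwd=0
After 2 (visit(T)): cur=T back=2 fwd=0
After 3 (back): cur=E back=1 fwd=1
After 4 (visit(O)): cur=O back=2 fwd=0
After 5 (back): cur=E back=1 fwd=1
After 6 (back): cur=HOME back=0 fwd=2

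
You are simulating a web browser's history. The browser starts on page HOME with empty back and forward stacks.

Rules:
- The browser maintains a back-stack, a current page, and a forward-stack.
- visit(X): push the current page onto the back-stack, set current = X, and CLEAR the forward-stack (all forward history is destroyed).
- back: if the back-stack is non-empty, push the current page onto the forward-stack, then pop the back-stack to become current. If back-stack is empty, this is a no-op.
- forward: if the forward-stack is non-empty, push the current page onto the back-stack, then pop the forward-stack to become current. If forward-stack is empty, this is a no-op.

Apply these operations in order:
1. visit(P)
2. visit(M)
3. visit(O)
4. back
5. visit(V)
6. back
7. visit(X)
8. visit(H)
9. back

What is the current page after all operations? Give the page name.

After 1 (visit(P)): cur=P back=1 fwd=0
After 2 (visit(M)): cur=M back=2 fwd=0
After 3 (visit(O)): cur=O back=3 fwd=0
After 4 (back): cur=M back=2 fwd=1
After 5 (visit(V)): cur=V back=3 fwd=0
After 6 (back): cur=M back=2 fwd=1
After 7 (visit(X)): cur=X back=3 fwd=0
After 8 (visit(H)): cur=H back=4 fwd=0
After 9 (back): cur=X back=3 fwd=1

Answer: X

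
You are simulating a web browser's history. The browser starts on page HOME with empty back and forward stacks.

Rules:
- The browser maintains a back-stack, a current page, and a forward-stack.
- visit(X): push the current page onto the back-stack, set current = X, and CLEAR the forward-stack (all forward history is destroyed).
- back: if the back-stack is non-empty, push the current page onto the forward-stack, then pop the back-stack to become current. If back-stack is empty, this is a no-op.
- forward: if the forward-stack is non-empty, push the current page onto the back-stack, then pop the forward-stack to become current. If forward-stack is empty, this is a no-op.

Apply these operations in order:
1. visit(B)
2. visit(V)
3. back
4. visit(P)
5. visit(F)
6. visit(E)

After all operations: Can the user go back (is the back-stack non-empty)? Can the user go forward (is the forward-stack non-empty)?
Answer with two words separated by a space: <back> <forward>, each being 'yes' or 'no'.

Answer: yes no

Derivation:
After 1 (visit(B)): cur=B back=1 fwd=0
After 2 (visit(V)): cur=V back=2 fwd=0
After 3 (back): cur=B back=1 fwd=1
After 4 (visit(P)): cur=P back=2 fwd=0
After 5 (visit(F)): cur=F back=3 fwd=0
After 6 (visit(E)): cur=E back=4 fwd=0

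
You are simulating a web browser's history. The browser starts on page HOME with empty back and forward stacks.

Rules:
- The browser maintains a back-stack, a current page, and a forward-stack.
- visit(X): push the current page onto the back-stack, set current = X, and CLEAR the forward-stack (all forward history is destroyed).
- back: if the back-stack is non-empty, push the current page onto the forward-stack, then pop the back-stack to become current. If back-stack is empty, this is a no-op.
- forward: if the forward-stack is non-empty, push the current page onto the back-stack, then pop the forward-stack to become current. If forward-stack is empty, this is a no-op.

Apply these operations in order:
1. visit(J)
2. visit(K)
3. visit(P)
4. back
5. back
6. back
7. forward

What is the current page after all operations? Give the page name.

After 1 (visit(J)): cur=J back=1 fwd=0
After 2 (visit(K)): cur=K back=2 fwd=0
After 3 (visit(P)): cur=P back=3 fwd=0
After 4 (back): cur=K back=2 fwd=1
After 5 (back): cur=J back=1 fwd=2
After 6 (back): cur=HOME back=0 fwd=3
After 7 (forward): cur=J back=1 fwd=2

Answer: J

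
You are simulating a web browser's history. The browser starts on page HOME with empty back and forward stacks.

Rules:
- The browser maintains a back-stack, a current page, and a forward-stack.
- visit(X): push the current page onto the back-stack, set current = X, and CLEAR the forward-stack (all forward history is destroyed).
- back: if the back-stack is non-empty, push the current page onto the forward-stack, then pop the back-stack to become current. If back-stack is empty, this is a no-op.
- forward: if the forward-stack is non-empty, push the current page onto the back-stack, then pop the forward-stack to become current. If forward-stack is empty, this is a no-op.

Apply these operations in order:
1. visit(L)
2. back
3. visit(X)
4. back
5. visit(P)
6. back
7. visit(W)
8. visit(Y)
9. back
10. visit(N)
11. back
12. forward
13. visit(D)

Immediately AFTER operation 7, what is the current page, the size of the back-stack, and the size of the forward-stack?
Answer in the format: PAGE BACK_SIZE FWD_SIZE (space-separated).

After 1 (visit(L)): cur=L back=1 fwd=0
After 2 (back): cur=HOME back=0 fwd=1
After 3 (visit(X)): cur=X back=1 fwd=0
After 4 (back): cur=HOME back=0 fwd=1
After 5 (visit(P)): cur=P back=1 fwd=0
After 6 (back): cur=HOME back=0 fwd=1
After 7 (visit(W)): cur=W back=1 fwd=0

W 1 0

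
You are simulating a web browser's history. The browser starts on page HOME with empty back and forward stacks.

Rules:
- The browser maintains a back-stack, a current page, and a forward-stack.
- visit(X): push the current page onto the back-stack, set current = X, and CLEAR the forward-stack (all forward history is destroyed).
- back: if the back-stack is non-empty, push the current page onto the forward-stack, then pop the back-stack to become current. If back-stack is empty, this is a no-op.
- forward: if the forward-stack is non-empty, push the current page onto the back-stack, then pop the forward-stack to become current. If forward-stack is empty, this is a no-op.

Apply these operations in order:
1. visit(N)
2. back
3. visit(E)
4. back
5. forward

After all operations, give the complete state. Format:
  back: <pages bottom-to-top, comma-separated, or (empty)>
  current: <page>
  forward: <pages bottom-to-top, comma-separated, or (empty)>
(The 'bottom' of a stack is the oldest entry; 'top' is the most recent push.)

After 1 (visit(N)): cur=N back=1 fwd=0
After 2 (back): cur=HOME back=0 fwd=1
After 3 (visit(E)): cur=E back=1 fwd=0
After 4 (back): cur=HOME back=0 fwd=1
After 5 (forward): cur=E back=1 fwd=0

Answer: back: HOME
current: E
forward: (empty)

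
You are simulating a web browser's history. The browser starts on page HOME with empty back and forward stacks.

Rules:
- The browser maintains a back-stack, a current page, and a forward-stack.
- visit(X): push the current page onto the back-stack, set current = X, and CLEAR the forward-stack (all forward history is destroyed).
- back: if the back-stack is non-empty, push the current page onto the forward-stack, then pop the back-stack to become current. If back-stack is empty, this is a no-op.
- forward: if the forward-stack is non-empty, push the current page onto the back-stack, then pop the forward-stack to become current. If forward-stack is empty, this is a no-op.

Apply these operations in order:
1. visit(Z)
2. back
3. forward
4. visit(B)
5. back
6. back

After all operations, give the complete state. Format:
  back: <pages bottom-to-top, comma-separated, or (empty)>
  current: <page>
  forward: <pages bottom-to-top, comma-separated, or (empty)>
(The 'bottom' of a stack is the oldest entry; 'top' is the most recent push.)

Answer: back: (empty)
current: HOME
forward: B,Z

Derivation:
After 1 (visit(Z)): cur=Z back=1 fwd=0
After 2 (back): cur=HOME back=0 fwd=1
After 3 (forward): cur=Z back=1 fwd=0
After 4 (visit(B)): cur=B back=2 fwd=0
After 5 (back): cur=Z back=1 fwd=1
After 6 (back): cur=HOME back=0 fwd=2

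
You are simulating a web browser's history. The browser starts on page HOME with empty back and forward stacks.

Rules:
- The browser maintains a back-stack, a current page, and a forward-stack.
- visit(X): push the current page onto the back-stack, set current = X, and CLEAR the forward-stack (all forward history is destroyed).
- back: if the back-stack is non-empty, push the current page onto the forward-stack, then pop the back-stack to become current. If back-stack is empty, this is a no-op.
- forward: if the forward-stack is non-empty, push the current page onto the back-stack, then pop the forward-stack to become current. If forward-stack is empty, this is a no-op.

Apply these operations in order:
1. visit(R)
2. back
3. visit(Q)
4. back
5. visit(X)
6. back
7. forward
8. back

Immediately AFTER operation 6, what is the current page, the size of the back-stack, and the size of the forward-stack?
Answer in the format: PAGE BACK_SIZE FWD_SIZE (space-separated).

After 1 (visit(R)): cur=R back=1 fwd=0
After 2 (back): cur=HOME back=0 fwd=1
After 3 (visit(Q)): cur=Q back=1 fwd=0
After 4 (back): cur=HOME back=0 fwd=1
After 5 (visit(X)): cur=X back=1 fwd=0
After 6 (back): cur=HOME back=0 fwd=1

HOME 0 1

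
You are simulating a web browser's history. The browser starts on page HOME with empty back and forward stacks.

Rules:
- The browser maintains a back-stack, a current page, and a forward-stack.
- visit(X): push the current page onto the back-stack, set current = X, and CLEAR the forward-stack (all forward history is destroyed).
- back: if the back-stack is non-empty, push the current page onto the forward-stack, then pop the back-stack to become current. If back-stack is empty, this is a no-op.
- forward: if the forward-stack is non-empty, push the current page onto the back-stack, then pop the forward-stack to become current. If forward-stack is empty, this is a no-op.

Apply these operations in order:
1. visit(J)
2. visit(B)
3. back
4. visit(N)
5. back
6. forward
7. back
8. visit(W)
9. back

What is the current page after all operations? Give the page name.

Answer: J

Derivation:
After 1 (visit(J)): cur=J back=1 fwd=0
After 2 (visit(B)): cur=B back=2 fwd=0
After 3 (back): cur=J back=1 fwd=1
After 4 (visit(N)): cur=N back=2 fwd=0
After 5 (back): cur=J back=1 fwd=1
After 6 (forward): cur=N back=2 fwd=0
After 7 (back): cur=J back=1 fwd=1
After 8 (visit(W)): cur=W back=2 fwd=0
After 9 (back): cur=J back=1 fwd=1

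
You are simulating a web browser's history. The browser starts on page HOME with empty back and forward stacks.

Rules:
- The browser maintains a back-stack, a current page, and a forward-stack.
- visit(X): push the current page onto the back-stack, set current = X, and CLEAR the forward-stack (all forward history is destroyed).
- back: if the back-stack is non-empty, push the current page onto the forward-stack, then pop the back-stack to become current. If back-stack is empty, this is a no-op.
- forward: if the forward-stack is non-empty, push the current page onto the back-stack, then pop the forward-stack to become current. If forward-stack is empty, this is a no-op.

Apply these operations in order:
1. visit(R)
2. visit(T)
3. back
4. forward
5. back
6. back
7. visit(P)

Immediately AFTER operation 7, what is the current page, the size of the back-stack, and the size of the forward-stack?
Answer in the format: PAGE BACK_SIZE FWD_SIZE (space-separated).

After 1 (visit(R)): cur=R back=1 fwd=0
After 2 (visit(T)): cur=T back=2 fwd=0
After 3 (back): cur=R back=1 fwd=1
After 4 (forward): cur=T back=2 fwd=0
After 5 (back): cur=R back=1 fwd=1
After 6 (back): cur=HOME back=0 fwd=2
After 7 (visit(P)): cur=P back=1 fwd=0

P 1 0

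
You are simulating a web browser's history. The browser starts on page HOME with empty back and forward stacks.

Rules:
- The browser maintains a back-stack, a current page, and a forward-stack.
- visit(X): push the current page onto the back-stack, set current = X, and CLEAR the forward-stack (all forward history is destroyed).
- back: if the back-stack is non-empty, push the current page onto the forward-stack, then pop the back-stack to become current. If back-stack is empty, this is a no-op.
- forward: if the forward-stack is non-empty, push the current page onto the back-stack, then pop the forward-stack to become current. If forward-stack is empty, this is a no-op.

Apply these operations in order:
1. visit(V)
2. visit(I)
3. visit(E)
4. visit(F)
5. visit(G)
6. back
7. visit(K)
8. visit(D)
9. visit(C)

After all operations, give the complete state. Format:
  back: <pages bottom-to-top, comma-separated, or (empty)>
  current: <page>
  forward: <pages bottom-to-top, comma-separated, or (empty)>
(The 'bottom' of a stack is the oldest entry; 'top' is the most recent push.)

Answer: back: HOME,V,I,E,F,K,D
current: C
forward: (empty)

Derivation:
After 1 (visit(V)): cur=V back=1 fwd=0
After 2 (visit(I)): cur=I back=2 fwd=0
After 3 (visit(E)): cur=E back=3 fwd=0
After 4 (visit(F)): cur=F back=4 fwd=0
After 5 (visit(G)): cur=G back=5 fwd=0
After 6 (back): cur=F back=4 fwd=1
After 7 (visit(K)): cur=K back=5 fwd=0
After 8 (visit(D)): cur=D back=6 fwd=0
After 9 (visit(C)): cur=C back=7 fwd=0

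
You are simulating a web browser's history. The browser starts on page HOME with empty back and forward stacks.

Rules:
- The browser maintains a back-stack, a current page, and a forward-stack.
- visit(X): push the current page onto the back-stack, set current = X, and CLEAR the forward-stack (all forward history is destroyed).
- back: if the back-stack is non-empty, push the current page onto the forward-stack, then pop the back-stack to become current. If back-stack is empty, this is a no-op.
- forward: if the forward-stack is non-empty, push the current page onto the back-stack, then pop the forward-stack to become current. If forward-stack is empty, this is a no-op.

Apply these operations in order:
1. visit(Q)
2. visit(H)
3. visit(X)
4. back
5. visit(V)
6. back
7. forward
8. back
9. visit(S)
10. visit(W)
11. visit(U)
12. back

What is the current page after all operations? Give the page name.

After 1 (visit(Q)): cur=Q back=1 fwd=0
After 2 (visit(H)): cur=H back=2 fwd=0
After 3 (visit(X)): cur=X back=3 fwd=0
After 4 (back): cur=H back=2 fwd=1
After 5 (visit(V)): cur=V back=3 fwd=0
After 6 (back): cur=H back=2 fwd=1
After 7 (forward): cur=V back=3 fwd=0
After 8 (back): cur=H back=2 fwd=1
After 9 (visit(S)): cur=S back=3 fwd=0
After 10 (visit(W)): cur=W back=4 fwd=0
After 11 (visit(U)): cur=U back=5 fwd=0
After 12 (back): cur=W back=4 fwd=1

Answer: W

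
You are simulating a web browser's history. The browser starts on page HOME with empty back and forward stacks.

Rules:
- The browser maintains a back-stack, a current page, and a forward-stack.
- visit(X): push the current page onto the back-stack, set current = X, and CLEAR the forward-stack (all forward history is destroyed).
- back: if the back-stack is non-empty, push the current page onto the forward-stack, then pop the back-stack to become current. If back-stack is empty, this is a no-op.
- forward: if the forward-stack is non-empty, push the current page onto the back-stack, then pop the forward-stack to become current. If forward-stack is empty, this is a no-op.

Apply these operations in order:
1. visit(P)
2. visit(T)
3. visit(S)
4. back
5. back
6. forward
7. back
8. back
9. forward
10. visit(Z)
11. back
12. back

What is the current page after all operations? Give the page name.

After 1 (visit(P)): cur=P back=1 fwd=0
After 2 (visit(T)): cur=T back=2 fwd=0
After 3 (visit(S)): cur=S back=3 fwd=0
After 4 (back): cur=T back=2 fwd=1
After 5 (back): cur=P back=1 fwd=2
After 6 (forward): cur=T back=2 fwd=1
After 7 (back): cur=P back=1 fwd=2
After 8 (back): cur=HOME back=0 fwd=3
After 9 (forward): cur=P back=1 fwd=2
After 10 (visit(Z)): cur=Z back=2 fwd=0
After 11 (back): cur=P back=1 fwd=1
After 12 (back): cur=HOME back=0 fwd=2

Answer: HOME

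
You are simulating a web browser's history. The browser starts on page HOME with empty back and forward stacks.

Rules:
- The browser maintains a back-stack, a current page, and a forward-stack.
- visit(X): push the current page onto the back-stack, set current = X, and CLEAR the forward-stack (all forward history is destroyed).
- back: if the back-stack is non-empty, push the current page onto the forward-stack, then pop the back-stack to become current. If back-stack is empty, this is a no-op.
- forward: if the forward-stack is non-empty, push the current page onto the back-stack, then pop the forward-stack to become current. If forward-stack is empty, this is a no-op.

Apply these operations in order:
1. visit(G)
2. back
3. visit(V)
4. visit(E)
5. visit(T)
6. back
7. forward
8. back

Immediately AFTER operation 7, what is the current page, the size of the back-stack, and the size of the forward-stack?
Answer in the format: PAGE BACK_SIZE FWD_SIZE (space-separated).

After 1 (visit(G)): cur=G back=1 fwd=0
After 2 (back): cur=HOME back=0 fwd=1
After 3 (visit(V)): cur=V back=1 fwd=0
After 4 (visit(E)): cur=E back=2 fwd=0
After 5 (visit(T)): cur=T back=3 fwd=0
After 6 (back): cur=E back=2 fwd=1
After 7 (forward): cur=T back=3 fwd=0

T 3 0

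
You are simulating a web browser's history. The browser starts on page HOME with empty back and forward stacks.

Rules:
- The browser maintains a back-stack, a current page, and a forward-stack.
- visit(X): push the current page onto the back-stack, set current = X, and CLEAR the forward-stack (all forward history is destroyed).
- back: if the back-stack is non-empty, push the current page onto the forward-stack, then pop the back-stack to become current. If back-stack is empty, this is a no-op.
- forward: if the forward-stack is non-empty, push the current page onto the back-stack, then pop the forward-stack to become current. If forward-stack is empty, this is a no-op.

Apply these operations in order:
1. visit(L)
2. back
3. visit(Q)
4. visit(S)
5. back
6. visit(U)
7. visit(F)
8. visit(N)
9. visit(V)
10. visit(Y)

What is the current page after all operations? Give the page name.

After 1 (visit(L)): cur=L back=1 fwd=0
After 2 (back): cur=HOME back=0 fwd=1
After 3 (visit(Q)): cur=Q back=1 fwd=0
After 4 (visit(S)): cur=S back=2 fwd=0
After 5 (back): cur=Q back=1 fwd=1
After 6 (visit(U)): cur=U back=2 fwd=0
After 7 (visit(F)): cur=F back=3 fwd=0
After 8 (visit(N)): cur=N back=4 fwd=0
After 9 (visit(V)): cur=V back=5 fwd=0
After 10 (visit(Y)): cur=Y back=6 fwd=0

Answer: Y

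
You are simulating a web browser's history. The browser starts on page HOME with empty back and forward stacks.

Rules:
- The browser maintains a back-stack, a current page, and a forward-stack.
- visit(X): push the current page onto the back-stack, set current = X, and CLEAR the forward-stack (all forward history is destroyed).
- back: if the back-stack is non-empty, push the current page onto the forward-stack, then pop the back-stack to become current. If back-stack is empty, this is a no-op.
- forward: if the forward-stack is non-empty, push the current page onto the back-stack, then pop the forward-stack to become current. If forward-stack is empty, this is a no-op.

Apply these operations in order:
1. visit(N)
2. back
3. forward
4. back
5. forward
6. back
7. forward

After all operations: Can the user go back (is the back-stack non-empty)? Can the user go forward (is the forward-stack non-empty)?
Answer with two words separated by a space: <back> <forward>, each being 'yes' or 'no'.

After 1 (visit(N)): cur=N back=1 fwd=0
After 2 (back): cur=HOME back=0 fwd=1
After 3 (forward): cur=N back=1 fwd=0
After 4 (back): cur=HOME back=0 fwd=1
After 5 (forward): cur=N back=1 fwd=0
After 6 (back): cur=HOME back=0 fwd=1
After 7 (forward): cur=N back=1 fwd=0

Answer: yes no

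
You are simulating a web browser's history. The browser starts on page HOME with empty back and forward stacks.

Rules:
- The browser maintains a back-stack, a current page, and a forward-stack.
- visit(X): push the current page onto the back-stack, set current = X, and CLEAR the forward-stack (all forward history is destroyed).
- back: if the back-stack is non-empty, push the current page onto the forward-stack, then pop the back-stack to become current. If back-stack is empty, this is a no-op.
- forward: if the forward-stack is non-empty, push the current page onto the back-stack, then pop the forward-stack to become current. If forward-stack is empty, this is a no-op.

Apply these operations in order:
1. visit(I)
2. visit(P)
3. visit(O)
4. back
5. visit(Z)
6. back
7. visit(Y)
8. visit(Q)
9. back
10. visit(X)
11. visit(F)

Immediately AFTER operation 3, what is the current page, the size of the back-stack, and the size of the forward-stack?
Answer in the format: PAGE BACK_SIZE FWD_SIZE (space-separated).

After 1 (visit(I)): cur=I back=1 fwd=0
After 2 (visit(P)): cur=P back=2 fwd=0
After 3 (visit(O)): cur=O back=3 fwd=0

O 3 0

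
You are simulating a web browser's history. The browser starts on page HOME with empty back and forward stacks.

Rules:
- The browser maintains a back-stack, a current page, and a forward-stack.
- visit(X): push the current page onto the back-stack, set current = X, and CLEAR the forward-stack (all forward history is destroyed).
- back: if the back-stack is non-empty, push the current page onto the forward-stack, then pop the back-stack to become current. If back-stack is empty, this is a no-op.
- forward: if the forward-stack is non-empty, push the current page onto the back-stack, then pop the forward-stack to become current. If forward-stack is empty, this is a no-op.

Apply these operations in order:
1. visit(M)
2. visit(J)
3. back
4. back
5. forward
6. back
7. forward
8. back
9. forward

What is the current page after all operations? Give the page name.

After 1 (visit(M)): cur=M back=1 fwd=0
After 2 (visit(J)): cur=J back=2 fwd=0
After 3 (back): cur=M back=1 fwd=1
After 4 (back): cur=HOME back=0 fwd=2
After 5 (forward): cur=M back=1 fwd=1
After 6 (back): cur=HOME back=0 fwd=2
After 7 (forward): cur=M back=1 fwd=1
After 8 (back): cur=HOME back=0 fwd=2
After 9 (forward): cur=M back=1 fwd=1

Answer: M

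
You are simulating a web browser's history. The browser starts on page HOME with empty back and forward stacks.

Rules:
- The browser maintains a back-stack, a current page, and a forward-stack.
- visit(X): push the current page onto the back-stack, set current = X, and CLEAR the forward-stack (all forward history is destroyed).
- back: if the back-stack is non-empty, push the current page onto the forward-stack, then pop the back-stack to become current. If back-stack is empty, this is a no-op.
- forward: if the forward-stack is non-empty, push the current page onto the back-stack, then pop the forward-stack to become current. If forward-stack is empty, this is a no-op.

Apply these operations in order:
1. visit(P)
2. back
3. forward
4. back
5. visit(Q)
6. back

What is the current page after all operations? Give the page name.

After 1 (visit(P)): cur=P back=1 fwd=0
After 2 (back): cur=HOME back=0 fwd=1
After 3 (forward): cur=P back=1 fwd=0
After 4 (back): cur=HOME back=0 fwd=1
After 5 (visit(Q)): cur=Q back=1 fwd=0
After 6 (back): cur=HOME back=0 fwd=1

Answer: HOME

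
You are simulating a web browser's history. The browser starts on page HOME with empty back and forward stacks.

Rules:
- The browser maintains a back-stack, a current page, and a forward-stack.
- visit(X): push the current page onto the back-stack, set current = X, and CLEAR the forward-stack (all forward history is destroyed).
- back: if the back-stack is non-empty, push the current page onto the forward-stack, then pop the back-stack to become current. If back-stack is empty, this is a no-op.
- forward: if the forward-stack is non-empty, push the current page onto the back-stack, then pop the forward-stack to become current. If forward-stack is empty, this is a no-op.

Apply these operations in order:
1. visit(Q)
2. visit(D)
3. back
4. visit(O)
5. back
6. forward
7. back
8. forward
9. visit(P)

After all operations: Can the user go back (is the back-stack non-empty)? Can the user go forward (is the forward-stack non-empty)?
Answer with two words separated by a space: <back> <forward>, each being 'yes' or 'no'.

Answer: yes no

Derivation:
After 1 (visit(Q)): cur=Q back=1 fwd=0
After 2 (visit(D)): cur=D back=2 fwd=0
After 3 (back): cur=Q back=1 fwd=1
After 4 (visit(O)): cur=O back=2 fwd=0
After 5 (back): cur=Q back=1 fwd=1
After 6 (forward): cur=O back=2 fwd=0
After 7 (back): cur=Q back=1 fwd=1
After 8 (forward): cur=O back=2 fwd=0
After 9 (visit(P)): cur=P back=3 fwd=0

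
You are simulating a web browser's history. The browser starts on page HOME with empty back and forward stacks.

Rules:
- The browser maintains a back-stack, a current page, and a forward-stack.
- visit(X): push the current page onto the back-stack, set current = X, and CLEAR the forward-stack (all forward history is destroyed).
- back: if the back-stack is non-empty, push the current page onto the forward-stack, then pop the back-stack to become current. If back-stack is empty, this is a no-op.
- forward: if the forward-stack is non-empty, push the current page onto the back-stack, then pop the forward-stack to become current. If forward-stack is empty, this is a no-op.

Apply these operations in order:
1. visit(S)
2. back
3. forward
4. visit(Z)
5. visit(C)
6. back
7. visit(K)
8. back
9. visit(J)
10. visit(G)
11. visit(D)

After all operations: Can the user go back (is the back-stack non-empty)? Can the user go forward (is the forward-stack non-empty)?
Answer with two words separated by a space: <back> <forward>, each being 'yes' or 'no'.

Answer: yes no

Derivation:
After 1 (visit(S)): cur=S back=1 fwd=0
After 2 (back): cur=HOME back=0 fwd=1
After 3 (forward): cur=S back=1 fwd=0
After 4 (visit(Z)): cur=Z back=2 fwd=0
After 5 (visit(C)): cur=C back=3 fwd=0
After 6 (back): cur=Z back=2 fwd=1
After 7 (visit(K)): cur=K back=3 fwd=0
After 8 (back): cur=Z back=2 fwd=1
After 9 (visit(J)): cur=J back=3 fwd=0
After 10 (visit(G)): cur=G back=4 fwd=0
After 11 (visit(D)): cur=D back=5 fwd=0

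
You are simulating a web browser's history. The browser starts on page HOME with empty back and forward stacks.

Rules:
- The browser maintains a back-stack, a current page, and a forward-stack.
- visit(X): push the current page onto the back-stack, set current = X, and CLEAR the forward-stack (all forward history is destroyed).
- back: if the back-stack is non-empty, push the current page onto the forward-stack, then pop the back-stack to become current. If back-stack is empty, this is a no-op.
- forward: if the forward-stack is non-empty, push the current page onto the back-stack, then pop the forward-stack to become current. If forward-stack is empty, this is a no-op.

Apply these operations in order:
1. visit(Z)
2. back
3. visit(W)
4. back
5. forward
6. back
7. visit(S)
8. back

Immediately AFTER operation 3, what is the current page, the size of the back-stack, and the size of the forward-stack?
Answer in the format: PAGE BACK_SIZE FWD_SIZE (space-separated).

After 1 (visit(Z)): cur=Z back=1 fwd=0
After 2 (back): cur=HOME back=0 fwd=1
After 3 (visit(W)): cur=W back=1 fwd=0

W 1 0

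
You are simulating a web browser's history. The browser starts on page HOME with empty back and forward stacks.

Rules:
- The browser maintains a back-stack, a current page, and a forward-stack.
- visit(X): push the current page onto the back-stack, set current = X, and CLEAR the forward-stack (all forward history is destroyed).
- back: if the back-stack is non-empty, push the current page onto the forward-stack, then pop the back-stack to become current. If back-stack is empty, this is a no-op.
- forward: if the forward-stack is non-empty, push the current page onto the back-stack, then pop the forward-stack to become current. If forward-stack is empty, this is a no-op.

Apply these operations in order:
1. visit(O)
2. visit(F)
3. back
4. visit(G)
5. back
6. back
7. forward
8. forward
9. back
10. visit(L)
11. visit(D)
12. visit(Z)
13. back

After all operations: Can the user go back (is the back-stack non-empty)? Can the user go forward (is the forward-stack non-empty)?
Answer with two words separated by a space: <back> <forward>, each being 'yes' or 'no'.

Answer: yes yes

Derivation:
After 1 (visit(O)): cur=O back=1 fwd=0
After 2 (visit(F)): cur=F back=2 fwd=0
After 3 (back): cur=O back=1 fwd=1
After 4 (visit(G)): cur=G back=2 fwd=0
After 5 (back): cur=O back=1 fwd=1
After 6 (back): cur=HOME back=0 fwd=2
After 7 (forward): cur=O back=1 fwd=1
After 8 (forward): cur=G back=2 fwd=0
After 9 (back): cur=O back=1 fwd=1
After 10 (visit(L)): cur=L back=2 fwd=0
After 11 (visit(D)): cur=D back=3 fwd=0
After 12 (visit(Z)): cur=Z back=4 fwd=0
After 13 (back): cur=D back=3 fwd=1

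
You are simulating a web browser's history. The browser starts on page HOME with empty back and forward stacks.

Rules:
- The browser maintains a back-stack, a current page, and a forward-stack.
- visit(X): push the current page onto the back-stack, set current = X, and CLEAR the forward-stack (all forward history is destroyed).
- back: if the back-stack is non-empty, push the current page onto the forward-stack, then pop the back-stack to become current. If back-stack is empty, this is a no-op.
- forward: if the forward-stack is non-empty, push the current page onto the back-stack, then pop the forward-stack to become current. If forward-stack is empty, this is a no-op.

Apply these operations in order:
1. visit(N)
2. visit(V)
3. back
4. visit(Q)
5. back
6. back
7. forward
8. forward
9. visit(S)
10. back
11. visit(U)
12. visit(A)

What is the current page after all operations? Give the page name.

After 1 (visit(N)): cur=N back=1 fwd=0
After 2 (visit(V)): cur=V back=2 fwd=0
After 3 (back): cur=N back=1 fwd=1
After 4 (visit(Q)): cur=Q back=2 fwd=0
After 5 (back): cur=N back=1 fwd=1
After 6 (back): cur=HOME back=0 fwd=2
After 7 (forward): cur=N back=1 fwd=1
After 8 (forward): cur=Q back=2 fwd=0
After 9 (visit(S)): cur=S back=3 fwd=0
After 10 (back): cur=Q back=2 fwd=1
After 11 (visit(U)): cur=U back=3 fwd=0
After 12 (visit(A)): cur=A back=4 fwd=0

Answer: A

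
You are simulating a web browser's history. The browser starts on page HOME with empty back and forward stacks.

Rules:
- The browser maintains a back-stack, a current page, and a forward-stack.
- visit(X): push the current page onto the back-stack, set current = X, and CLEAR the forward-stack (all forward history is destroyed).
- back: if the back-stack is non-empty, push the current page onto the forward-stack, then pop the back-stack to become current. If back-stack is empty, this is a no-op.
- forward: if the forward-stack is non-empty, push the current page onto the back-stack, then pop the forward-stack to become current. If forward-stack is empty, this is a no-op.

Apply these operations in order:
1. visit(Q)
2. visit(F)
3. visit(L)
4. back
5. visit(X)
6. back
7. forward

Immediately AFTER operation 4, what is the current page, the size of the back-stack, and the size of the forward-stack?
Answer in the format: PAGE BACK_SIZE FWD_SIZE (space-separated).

After 1 (visit(Q)): cur=Q back=1 fwd=0
After 2 (visit(F)): cur=F back=2 fwd=0
After 3 (visit(L)): cur=L back=3 fwd=0
After 4 (back): cur=F back=2 fwd=1

F 2 1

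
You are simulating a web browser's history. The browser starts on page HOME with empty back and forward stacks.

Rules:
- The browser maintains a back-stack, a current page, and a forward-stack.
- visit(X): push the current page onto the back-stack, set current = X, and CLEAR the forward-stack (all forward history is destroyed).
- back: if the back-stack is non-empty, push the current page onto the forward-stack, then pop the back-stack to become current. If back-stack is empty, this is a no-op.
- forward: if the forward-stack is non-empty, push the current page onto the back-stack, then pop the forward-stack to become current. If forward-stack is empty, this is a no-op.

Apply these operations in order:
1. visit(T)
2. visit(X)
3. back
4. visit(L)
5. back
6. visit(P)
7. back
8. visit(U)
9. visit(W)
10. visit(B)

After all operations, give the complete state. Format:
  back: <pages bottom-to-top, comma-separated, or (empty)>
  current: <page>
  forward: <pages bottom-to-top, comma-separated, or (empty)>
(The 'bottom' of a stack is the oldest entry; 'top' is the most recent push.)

After 1 (visit(T)): cur=T back=1 fwd=0
After 2 (visit(X)): cur=X back=2 fwd=0
After 3 (back): cur=T back=1 fwd=1
After 4 (visit(L)): cur=L back=2 fwd=0
After 5 (back): cur=T back=1 fwd=1
After 6 (visit(P)): cur=P back=2 fwd=0
After 7 (back): cur=T back=1 fwd=1
After 8 (visit(U)): cur=U back=2 fwd=0
After 9 (visit(W)): cur=W back=3 fwd=0
After 10 (visit(B)): cur=B back=4 fwd=0

Answer: back: HOME,T,U,W
current: B
forward: (empty)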